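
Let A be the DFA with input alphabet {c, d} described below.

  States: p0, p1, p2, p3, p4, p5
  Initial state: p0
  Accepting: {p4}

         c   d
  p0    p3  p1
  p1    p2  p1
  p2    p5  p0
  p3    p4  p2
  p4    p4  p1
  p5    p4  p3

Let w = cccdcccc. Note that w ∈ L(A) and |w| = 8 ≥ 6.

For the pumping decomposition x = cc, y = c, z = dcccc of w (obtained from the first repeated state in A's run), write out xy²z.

xy^2z = cc·c·c·dcccc = ccccdcccc.
Reading y = c takes A from p4 back to p4, so after x·y·y the machine is still in p4, and z then leads to the accepting state p4. Hence ccccdcccc ∈ L(A).

ccccdcccc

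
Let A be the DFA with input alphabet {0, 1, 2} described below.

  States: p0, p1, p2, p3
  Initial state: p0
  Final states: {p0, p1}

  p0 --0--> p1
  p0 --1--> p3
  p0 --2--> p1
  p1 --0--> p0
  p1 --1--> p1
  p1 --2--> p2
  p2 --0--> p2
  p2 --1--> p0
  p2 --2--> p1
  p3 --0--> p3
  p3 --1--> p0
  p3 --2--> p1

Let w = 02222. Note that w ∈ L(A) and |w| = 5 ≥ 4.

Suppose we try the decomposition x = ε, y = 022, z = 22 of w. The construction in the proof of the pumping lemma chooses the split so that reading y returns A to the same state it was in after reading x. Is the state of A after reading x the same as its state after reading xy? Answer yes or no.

no

State sequence: p0 -0-> p1 -2-> p2 -2-> p1

After x (step 0): p0. After xy (step 3): p1.
They differ (p0 ≠ p1), so y is not a cycle from the state after x; this split is not the one the pumping-lemma construction produces, and pumping y need not keep the string in L(A).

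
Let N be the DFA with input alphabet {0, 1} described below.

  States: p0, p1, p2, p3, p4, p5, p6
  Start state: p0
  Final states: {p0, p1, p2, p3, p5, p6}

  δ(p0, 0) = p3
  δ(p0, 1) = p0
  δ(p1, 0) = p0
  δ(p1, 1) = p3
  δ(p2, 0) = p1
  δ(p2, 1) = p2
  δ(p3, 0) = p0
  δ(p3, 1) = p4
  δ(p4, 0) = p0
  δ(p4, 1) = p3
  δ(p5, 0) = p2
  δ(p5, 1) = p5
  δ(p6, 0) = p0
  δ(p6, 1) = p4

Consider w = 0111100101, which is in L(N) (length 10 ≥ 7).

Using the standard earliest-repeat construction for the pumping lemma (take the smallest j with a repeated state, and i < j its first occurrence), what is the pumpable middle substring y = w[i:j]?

11

State sequence: p0 -0-> p3 -1-> p4 -1-> p3 -1-> p4 -1-> p3 -0-> p0 -0-> p3 -1-> p4 -0-> p0 -1-> p0
First repeat at step 3: p3 was already visited.

So i = 1, j = 3, giving x = w[0:1] = 0, y = w[1:3] = 11, z = w[3:10] = 1100101.
Check: |xy| = 3 ≤ 7 and |y| = 2 ≥ 1. Reading y takes N from p3 back to p3, so every xyⁱz is accepted.
Since N has 7 states, any run of length ≥ 7 visits 7+1 states, so by pigeonhole some state repeats within the first 7 steps — that repeat gives the pumpable loop.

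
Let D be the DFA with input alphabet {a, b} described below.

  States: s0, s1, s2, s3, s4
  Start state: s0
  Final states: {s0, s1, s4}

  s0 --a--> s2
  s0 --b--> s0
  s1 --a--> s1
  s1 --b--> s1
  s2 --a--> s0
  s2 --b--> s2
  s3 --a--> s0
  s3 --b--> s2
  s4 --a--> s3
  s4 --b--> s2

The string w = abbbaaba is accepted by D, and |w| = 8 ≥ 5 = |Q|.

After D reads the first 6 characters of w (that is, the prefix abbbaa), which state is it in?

Run of D on the first 6 characters of w = a b b b a a:
  step 0: s0  (start)
  step 1: s2  (read a: s0→s2)
  step 2: s2  (read b: s2→s2)
  step 3: s2  (read b: s2→s2)
  step 4: s2  (read b: s2→s2)
  step 5: s0  (read a: s2→s0)
  step 6: s2  (read a: s0→s2)

After reading 6 characters, D is in state s2.

s2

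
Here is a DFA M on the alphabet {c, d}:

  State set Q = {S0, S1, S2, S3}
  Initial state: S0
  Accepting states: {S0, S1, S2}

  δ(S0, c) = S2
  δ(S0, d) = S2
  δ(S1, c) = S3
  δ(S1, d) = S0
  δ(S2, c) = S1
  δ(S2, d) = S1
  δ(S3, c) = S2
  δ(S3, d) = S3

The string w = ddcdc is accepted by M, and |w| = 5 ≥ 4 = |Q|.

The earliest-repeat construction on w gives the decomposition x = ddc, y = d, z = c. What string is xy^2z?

ddcddc

xy^2z = ddc·d·d·c = ddcddc.
Reading y = d takes M from S3 back to S3, so after x·y·y the machine is still in S3, and z then leads to the accepting state S2. Hence ddcddc ∈ L(M).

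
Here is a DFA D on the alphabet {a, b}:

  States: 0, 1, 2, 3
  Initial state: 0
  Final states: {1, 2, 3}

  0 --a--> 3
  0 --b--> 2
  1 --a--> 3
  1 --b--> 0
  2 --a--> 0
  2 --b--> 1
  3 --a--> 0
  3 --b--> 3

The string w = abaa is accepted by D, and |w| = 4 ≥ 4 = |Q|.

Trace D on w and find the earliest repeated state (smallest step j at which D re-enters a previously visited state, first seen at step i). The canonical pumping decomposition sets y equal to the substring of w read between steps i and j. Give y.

State sequence: 0 -a-> 3 -b-> 3 -a-> 0 -a-> 3
First repeat at step 2: 3 was already visited.

So i = 1, j = 2, giving x = w[0:1] = a, y = w[1:2] = b, z = w[2:4] = aa.
Check: |xy| = 2 ≤ 4 and |y| = 1 ≥ 1. Reading y takes D from 3 back to 3, so every xyⁱz is accepted.
The DFA has 4 states, so the proof of the pumping lemma guarantees a repeated state among the first 4+1 visited; the segment between the two visits is the pumpable y.

b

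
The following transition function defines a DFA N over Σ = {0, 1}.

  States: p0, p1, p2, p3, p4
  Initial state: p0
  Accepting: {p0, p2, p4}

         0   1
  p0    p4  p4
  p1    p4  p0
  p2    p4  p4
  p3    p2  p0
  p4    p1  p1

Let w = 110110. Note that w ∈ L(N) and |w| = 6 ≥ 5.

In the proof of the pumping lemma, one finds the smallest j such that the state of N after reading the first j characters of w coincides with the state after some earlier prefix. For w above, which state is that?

State sequence: p0 -1-> p4 -1-> p1 -0-> p4 -1-> p1 -1-> p0 -0-> p4
First repeat at step 3: p4 was already visited.

The earliest repeat is at step j = 3: N is in p4, which it already visited at step i = 1.
Pumping length from the standard proof: p = 5 (the number of states). The repeated state found above gives |xy| = j ≤ 5 and |y| = j − i ≥ 1.

p4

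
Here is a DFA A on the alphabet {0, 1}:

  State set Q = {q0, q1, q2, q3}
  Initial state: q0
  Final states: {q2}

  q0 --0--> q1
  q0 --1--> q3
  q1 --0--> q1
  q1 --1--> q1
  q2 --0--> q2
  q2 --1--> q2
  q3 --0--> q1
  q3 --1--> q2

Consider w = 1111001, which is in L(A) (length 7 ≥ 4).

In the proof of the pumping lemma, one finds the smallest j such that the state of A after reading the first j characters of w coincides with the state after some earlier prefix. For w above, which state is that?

Run of A on w = 1 1 1 1 0 0 1:
  step 0: q0  (start)
  step 1: q3  (read 1: q0→q3)
  step 2: q2  (read 1: q3→q2)
  step 3: q2  (read 1: q2→q2)   ← first repeat (q2 seen earlier)
  step 4: q2  (read 1: q2→q2)
  step 5: q2  (read 0: q2→q2)
  step 6: q2  (read 0: q2→q2)
  step 7: q2  (read 1: q2→q2)

The earliest repeat is at step j = 3: A is in q2, which it already visited at step i = 2.
The DFA has 4 states, so the proof of the pumping lemma guarantees a repeated state among the first 4+1 visited; the segment between the two visits is the pumpable y.

q2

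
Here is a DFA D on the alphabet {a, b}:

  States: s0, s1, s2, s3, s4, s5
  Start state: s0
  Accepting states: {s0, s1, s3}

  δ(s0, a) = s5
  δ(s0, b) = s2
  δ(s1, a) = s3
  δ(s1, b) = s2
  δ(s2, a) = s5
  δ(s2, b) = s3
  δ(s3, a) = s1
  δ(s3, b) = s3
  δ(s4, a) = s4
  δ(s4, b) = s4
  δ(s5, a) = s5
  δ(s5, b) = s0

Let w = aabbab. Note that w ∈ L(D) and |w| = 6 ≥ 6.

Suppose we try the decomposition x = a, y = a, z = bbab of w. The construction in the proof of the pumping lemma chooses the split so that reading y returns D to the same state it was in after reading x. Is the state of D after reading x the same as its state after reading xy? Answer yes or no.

State sequence: s0 -a-> s5 -a-> s5

After x (step 1): s5. After xy (step 2): s5.
They match, so y = a drives D around a cycle from s5 back to itself; pumping y any number of times keeps D in s5 before reading z, and xyⁱz ∈ L(D) for every i ≥ 0.

yes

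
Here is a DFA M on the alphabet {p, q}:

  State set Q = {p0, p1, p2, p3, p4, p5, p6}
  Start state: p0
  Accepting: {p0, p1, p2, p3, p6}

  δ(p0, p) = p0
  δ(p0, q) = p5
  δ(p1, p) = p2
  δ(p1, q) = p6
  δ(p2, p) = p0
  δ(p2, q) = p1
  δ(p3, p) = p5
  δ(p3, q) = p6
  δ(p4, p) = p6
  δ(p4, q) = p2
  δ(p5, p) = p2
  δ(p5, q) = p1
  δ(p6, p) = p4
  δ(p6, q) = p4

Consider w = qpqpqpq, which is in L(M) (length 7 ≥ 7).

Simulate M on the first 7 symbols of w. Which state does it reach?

State sequence: p0 -q-> p5 -p-> p2 -q-> p1 -p-> p2 -q-> p1 -p-> p2 -q-> p1

After reading 7 characters, M is in state p1.
(This kind of state-tracing is the core of the pumping-lemma construction: with 7 states, pigeonhole forces a repeat within the first 7 steps.)

p1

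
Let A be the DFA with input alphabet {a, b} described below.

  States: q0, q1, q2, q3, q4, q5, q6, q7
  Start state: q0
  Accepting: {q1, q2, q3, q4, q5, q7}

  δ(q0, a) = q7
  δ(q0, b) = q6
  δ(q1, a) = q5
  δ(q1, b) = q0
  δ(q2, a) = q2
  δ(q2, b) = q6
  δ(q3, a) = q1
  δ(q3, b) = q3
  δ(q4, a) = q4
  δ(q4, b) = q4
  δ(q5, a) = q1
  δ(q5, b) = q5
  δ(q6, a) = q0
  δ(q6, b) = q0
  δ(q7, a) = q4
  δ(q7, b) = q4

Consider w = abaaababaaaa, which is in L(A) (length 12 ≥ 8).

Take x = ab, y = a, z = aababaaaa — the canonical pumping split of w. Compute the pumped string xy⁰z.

abaababaaaa

xy⁰z = xz = ab·aababaaaa = abaababaaaa.
Reading y = a takes A from q4 back to q4, so after x the machine is still in q4, and z then leads to the accepting state q4. Hence abaababaaaa ∈ L(A).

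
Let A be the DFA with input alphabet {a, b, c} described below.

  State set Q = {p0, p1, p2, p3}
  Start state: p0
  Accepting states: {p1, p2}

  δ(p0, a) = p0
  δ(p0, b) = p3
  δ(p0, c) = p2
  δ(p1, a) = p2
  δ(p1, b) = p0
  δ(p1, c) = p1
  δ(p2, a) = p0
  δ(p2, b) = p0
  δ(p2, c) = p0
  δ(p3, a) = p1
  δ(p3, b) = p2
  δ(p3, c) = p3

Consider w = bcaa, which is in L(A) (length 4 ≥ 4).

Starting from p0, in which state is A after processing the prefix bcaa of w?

p2

State sequence: p0 -b-> p3 -c-> p3 -a-> p1 -a-> p2

After reading 4 characters, A is in state p2.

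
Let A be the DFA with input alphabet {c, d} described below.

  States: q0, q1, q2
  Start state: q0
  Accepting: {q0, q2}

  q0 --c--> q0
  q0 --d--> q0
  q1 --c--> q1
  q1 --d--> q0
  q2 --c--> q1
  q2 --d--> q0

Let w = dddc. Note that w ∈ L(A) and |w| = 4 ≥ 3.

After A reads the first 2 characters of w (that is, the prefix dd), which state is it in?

Run of A on the first 2 characters of w = d d:
  step 0: q0  (start)
  step 1: q0  (read d: q0→q0)
  step 2: q0  (read d: q0→q0)

After reading 2 characters, A is in state q0.
(This kind of state-tracing is the core of the pumping-lemma construction: with 3 states, pigeonhole forces a repeat within the first 3 steps.)

q0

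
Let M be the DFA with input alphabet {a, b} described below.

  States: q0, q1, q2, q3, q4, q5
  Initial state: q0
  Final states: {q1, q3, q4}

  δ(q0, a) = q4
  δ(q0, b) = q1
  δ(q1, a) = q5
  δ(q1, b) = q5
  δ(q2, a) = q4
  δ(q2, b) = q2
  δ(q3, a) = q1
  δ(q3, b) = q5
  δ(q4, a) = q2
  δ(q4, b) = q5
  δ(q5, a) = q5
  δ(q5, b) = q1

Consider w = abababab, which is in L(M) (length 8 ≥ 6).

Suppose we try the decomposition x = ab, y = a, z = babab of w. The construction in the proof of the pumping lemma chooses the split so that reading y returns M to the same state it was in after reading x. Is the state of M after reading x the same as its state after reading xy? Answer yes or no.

Run of M on the first 3 characters of w = a b a:
  step 0: q0  (start)
  step 1: q4  (read a: q0→q4)
  step 2: q5  (read b: q4→q5)
  step 3: q5  (read a: q5→q5)

After x (step 2): q5. After xy (step 3): q5.
They match, so y = a drives M around a cycle from q5 back to itself; pumping y any number of times keeps M in q5 before reading z, and xyⁱz ∈ L(M) for every i ≥ 0.

yes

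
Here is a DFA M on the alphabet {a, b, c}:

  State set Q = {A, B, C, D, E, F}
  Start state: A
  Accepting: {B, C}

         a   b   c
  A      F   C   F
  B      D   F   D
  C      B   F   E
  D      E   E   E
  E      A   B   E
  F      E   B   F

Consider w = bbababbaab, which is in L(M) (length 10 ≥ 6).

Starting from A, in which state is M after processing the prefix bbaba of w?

D

Run of M on the first 5 characters of w = b b a b a:
  step 0: A  (start)
  step 1: C  (read b: A→C)
  step 2: F  (read b: C→F)
  step 3: E  (read a: F→E)
  step 4: B  (read b: E→B)
  step 5: D  (read a: B→D)

After reading 5 characters, M is in state D.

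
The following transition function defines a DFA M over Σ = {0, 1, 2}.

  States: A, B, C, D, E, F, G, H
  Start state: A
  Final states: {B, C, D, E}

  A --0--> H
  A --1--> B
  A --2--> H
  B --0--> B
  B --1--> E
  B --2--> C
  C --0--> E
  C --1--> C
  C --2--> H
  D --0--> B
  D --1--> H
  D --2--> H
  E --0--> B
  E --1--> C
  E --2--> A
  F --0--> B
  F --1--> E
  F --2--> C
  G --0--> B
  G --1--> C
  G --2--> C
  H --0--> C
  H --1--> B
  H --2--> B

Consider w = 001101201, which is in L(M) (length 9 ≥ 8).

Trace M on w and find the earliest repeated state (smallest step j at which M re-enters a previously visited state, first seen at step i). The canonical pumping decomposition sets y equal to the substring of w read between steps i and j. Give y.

State sequence: A -0-> H -0-> C -1-> C -1-> C -0-> E -1-> C -2-> H -0-> C -1-> C
First repeat at step 3: C was already visited.

So i = 2, j = 3, giving x = w[0:2] = 00, y = w[2:3] = 1, z = w[3:9] = 101201.
Check: |xy| = 3 ≤ 8 and |y| = 1 ≥ 1. Reading y takes M from C back to C, so every xyⁱz is accepted.

1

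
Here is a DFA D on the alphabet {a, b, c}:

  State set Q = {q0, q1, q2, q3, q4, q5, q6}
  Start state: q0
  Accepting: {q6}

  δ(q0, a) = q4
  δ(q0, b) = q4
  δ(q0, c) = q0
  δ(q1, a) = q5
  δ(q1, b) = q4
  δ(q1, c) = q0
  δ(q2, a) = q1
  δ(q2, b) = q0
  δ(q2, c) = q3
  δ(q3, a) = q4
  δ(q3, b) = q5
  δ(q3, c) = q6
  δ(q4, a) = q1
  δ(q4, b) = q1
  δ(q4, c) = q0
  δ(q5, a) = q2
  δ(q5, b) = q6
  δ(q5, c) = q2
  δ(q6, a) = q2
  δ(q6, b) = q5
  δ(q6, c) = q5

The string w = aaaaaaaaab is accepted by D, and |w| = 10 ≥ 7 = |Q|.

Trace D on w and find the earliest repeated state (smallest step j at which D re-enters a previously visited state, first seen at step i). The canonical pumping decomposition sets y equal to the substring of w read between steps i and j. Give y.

State sequence: q0 -a-> q4 -a-> q1 -a-> q5 -a-> q2 -a-> q1 -a-> q5 -a-> q2 -a-> q1 -a-> q5 -b-> q6
First repeat at step 5: q1 was already visited.

So i = 2, j = 5, giving x = w[0:2] = aa, y = w[2:5] = aaa, z = w[5:10] = aaaab.
Check: |xy| = 5 ≤ 7 and |y| = 3 ≥ 1. Reading y takes D from q1 back to q1, so every xyⁱz is accepted.

aaa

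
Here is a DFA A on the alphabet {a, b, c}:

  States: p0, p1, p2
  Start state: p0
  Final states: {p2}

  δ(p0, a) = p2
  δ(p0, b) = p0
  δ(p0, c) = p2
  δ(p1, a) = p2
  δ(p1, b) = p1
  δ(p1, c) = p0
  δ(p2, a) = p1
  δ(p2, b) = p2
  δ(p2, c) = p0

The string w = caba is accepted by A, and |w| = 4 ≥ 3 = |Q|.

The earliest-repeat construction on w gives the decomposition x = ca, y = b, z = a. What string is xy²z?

xy^2z = ca·b·b·a = cabba.
Reading y = b takes A from p1 back to p1, so after x·y·y the machine is still in p1, and z then leads to the accepting state p2. Hence cabba ∈ L(A).

cabba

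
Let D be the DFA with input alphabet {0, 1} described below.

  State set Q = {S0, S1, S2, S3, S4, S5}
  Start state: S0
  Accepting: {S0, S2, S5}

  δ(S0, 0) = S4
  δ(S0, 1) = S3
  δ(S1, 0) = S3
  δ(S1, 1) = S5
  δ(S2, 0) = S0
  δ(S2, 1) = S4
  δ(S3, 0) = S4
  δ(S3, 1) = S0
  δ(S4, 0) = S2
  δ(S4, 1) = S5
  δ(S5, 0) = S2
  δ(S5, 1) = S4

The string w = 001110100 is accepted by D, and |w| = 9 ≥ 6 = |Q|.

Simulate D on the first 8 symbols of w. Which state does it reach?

S2

Run of D on the first 8 characters of w = 0 0 1 1 1 0 1 0:
  step 0: S0  (start)
  step 1: S4  (read 0: S0→S4)
  step 2: S2  (read 0: S4→S2)
  step 3: S4  (read 1: S2→S4)
  step 4: S5  (read 1: S4→S5)
  step 5: S4  (read 1: S5→S4)
  step 6: S2  (read 0: S4→S2)
  step 7: S4  (read 1: S2→S4)
  step 8: S2  (read 0: S4→S2)

After reading 8 characters, D is in state S2.
(This kind of state-tracing is the core of the pumping-lemma construction: with 6 states, pigeonhole forces a repeat within the first 6 steps.)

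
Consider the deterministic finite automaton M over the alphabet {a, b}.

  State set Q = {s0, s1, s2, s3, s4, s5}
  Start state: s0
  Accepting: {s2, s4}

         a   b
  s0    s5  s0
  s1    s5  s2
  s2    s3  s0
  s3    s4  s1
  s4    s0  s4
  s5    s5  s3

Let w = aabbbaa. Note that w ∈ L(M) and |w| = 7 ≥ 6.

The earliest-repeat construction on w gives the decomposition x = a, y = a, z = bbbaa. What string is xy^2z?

xy^2z = a·a·a·bbbaa = aaabbbaa.
Reading y = a takes M from s5 back to s5, so after x·y·y the machine is still in s5, and z then leads to the accepting state s4. Hence aaabbbaa ∈ L(M).

aaabbbaa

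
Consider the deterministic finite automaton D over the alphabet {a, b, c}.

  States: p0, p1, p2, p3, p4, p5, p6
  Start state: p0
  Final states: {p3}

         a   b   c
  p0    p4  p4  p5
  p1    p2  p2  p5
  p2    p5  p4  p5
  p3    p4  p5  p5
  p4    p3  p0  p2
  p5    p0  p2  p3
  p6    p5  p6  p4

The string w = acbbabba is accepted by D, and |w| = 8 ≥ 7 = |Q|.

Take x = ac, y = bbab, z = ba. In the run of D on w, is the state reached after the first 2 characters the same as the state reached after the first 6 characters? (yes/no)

no

Run of D on the first 6 characters of w = a c b b a b:
  step 0: p0  (start)
  step 1: p4  (read a: p0→p4)
  step 2: p2  (read c: p4→p2)
  step 3: p4  (read b: p2→p4)
  step 4: p0  (read b: p4→p0)
  step 5: p4  (read a: p0→p4)
  step 6: p0  (read b: p4→p0)

After x (step 2): p2. After xy (step 6): p0.
They differ (p2 ≠ p0), so y is not a cycle from the state after x; this split is not the one the pumping-lemma construction produces, and pumping y need not keep the string in L(D).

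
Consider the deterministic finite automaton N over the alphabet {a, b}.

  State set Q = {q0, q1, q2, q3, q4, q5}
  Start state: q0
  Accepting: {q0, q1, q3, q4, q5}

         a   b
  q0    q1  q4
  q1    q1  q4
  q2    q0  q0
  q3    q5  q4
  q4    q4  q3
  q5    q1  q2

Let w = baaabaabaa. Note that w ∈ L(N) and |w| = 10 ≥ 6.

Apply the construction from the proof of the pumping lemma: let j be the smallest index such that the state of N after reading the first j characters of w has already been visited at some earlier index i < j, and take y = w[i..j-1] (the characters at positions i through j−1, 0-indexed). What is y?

State sequence: q0 -b-> q4 -a-> q4 -a-> q4 -a-> q4 -b-> q3 -a-> q5 -a-> q1 -b-> q4 -a-> q4 -a-> q4
First repeat at step 2: q4 was already visited.

So i = 1, j = 2, giving x = w[0:1] = b, y = w[1:2] = a, z = w[2:10] = aabaabaa.
Check: |xy| = 2 ≤ 6 and |y| = 1 ≥ 1. Reading y takes N from q4 back to q4, so every xyⁱz is accepted.
With |Q| = 6, pigeonhole forces a state repeat no later than step 6; the substring read between the first and second visits to that state can be pumped.

a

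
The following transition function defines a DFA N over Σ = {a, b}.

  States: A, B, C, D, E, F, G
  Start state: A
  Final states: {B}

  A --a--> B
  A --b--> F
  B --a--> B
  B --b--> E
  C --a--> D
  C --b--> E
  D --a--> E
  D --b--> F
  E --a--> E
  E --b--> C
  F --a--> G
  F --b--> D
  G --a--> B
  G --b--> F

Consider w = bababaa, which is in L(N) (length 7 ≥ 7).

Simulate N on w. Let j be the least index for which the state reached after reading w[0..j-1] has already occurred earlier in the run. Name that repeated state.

F

Run of N on w = b a b a b a a:
  step 0: A  (start)
  step 1: F  (read b: A→F)
  step 2: G  (read a: F→G)
  step 3: F  (read b: G→F)   ← first repeat (F seen earlier)
  step 4: G  (read a: F→G)
  step 5: F  (read b: G→F)
  step 6: G  (read a: F→G)
  step 7: B  (read a: G→B)

The earliest repeat is at step j = 3: N is in F, which it already visited at step i = 1.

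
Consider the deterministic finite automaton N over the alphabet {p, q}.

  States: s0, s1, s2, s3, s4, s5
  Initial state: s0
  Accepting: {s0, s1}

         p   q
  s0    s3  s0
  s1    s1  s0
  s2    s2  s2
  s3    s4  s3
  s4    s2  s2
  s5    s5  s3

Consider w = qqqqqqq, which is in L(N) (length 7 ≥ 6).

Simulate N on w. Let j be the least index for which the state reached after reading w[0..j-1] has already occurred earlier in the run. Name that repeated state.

State sequence: s0 -q-> s0 -q-> s0 -q-> s0 -q-> s0 -q-> s0 -q-> s0 -q-> s0
First repeat at step 1: s0 was already visited.

The earliest repeat is at step j = 1: N is in s0, which it already visited at step i = 0.
With |Q| = 6, pigeonhole forces a state repeat no later than step 6; the substring read between the first and second visits to that state can be pumped.

s0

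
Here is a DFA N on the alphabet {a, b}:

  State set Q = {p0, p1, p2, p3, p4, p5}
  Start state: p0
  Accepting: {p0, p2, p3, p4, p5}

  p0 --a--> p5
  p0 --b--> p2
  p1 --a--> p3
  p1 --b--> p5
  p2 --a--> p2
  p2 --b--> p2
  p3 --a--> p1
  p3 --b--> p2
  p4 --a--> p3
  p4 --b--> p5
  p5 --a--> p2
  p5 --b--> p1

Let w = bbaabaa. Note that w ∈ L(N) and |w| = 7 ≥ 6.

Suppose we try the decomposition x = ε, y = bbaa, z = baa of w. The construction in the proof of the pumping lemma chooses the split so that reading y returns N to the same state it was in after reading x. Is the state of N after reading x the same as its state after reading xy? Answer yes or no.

no

State sequence: p0 -b-> p2 -b-> p2 -a-> p2 -a-> p2

After x (step 0): p0. After xy (step 4): p2.
They differ (p0 ≠ p2), so y is not a cycle from the state after x; this split is not the one the pumping-lemma construction produces, and pumping y need not keep the string in L(N).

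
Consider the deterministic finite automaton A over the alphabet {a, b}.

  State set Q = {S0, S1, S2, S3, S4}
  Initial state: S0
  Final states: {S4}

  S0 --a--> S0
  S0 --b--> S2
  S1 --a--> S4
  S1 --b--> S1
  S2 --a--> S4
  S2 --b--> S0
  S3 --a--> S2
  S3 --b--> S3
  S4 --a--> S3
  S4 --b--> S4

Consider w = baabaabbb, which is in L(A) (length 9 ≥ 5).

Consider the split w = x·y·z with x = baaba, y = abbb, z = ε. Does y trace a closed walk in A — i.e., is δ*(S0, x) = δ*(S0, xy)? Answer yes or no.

Run of A on the first 9 characters of w = b a a b a a b b b:
  step 0: S0  (start)
  step 1: S2  (read b: S0→S2)
  step 2: S4  (read a: S2→S4)
  step 3: S3  (read a: S4→S3)
  step 4: S3  (read b: S3→S3)
  step 5: S2  (read a: S3→S2)
  step 6: S4  (read a: S2→S4)
  step 7: S4  (read b: S4→S4)
  step 8: S4  (read b: S4→S4)
  step 9: S4  (read b: S4→S4)

After x (step 5): S2. After xy (step 9): S4.
They differ (S2 ≠ S4), so y is not a cycle from the state after x; this split is not the one the pumping-lemma construction produces, and pumping y need not keep the string in L(A).

no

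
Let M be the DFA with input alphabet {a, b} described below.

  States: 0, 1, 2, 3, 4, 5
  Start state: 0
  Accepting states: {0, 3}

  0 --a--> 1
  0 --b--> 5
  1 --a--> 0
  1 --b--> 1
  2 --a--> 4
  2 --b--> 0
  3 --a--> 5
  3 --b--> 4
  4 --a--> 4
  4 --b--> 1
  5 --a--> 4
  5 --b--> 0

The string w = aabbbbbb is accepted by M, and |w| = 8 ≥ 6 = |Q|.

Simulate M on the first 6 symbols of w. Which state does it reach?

0

State sequence: 0 -a-> 1 -a-> 0 -b-> 5 -b-> 0 -b-> 5 -b-> 0

After reading 6 characters, M is in state 0.
(This kind of state-tracing is the core of the pumping-lemma construction: with 6 states, pigeonhole forces a repeat within the first 6 steps.)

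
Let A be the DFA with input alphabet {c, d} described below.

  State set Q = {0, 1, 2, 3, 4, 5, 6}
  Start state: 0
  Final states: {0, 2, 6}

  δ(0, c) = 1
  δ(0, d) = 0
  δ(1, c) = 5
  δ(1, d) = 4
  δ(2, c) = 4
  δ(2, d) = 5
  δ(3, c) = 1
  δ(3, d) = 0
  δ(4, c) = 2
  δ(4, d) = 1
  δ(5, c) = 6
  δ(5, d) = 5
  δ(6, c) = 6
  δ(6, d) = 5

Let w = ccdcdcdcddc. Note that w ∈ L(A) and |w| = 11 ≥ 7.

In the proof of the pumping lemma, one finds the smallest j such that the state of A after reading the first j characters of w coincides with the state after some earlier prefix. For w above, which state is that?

5

State sequence: 0 -c-> 1 -c-> 5 -d-> 5 -c-> 6 -d-> 5 -c-> 6 -d-> 5 -c-> 6 -d-> 5 -d-> 5 -c-> 6
First repeat at step 3: 5 was already visited.

The earliest repeat is at step j = 3: A is in 5, which it already visited at step i = 2.
With |Q| = 7, pigeonhole forces a state repeat no later than step 7; the substring read between the first and second visits to that state can be pumped.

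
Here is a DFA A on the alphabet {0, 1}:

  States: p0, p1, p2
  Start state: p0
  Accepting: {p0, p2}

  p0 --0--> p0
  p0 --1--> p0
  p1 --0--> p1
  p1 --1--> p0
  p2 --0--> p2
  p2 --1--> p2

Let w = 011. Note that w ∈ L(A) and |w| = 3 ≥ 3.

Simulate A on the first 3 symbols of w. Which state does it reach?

State sequence: p0 -0-> p0 -1-> p0 -1-> p0

After reading 3 characters, A is in state p0.

p0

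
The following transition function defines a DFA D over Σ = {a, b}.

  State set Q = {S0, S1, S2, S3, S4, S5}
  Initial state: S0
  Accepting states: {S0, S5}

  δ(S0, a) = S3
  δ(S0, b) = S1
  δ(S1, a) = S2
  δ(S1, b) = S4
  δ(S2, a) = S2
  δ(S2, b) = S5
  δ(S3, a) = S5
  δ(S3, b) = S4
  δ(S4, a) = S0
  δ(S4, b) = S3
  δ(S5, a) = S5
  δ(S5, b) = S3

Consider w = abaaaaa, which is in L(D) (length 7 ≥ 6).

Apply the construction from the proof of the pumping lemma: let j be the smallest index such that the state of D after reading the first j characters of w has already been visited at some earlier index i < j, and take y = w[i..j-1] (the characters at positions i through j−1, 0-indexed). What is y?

Run of D on w = a b a a a a a:
  step 0: S0  (start)
  step 1: S3  (read a: S0→S3)
  step 2: S4  (read b: S3→S4)
  step 3: S0  (read a: S4→S0)   ← first repeat (S0 seen earlier)
  step 4: S3  (read a: S0→S3)
  step 5: S5  (read a: S3→S5)
  step 6: S5  (read a: S5→S5)
  step 7: S5  (read a: S5→S5)

So i = 0, j = 3, giving x = w[0:0] = ε, y = w[0:3] = aba, z = w[3:7] = aaaa.
Check: |xy| = 3 ≤ 6 and |y| = 3 ≥ 1. Reading y takes D from S0 back to S0, so every xyⁱz is accepted.

aba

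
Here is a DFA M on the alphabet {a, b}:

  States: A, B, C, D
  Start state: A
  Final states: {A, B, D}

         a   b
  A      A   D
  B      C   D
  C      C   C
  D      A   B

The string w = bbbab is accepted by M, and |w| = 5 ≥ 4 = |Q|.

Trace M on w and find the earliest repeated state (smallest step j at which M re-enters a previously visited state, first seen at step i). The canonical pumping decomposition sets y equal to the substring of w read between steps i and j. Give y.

Run of M on w = b b b a b:
  step 0: A  (start)
  step 1: D  (read b: A→D)
  step 2: B  (read b: D→B)
  step 3: D  (read b: B→D)   ← first repeat (D seen earlier)
  step 4: A  (read a: D→A)
  step 5: D  (read b: A→D)

So i = 1, j = 3, giving x = w[0:1] = b, y = w[1:3] = bb, z = w[3:5] = ab.
Check: |xy| = 3 ≤ 4 and |y| = 2 ≥ 1. Reading y takes M from D back to D, so every xyⁱz is accepted.

bb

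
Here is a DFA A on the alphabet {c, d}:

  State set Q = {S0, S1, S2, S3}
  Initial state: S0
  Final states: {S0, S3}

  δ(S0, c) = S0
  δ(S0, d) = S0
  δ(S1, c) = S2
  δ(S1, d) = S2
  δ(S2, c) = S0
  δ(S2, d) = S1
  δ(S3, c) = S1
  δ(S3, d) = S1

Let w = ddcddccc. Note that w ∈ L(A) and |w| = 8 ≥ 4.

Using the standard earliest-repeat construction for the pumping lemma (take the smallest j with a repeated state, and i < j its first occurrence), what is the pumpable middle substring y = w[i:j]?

Run of A on w = d d c d d c c c:
  step 0: S0  (start)
  step 1: S0  (read d: S0→S0)   ← first repeat (S0 seen earlier)
  step 2: S0  (read d: S0→S0)
  step 3: S0  (read c: S0→S0)
  step 4: S0  (read d: S0→S0)
  step 5: S0  (read d: S0→S0)
  step 6: S0  (read c: S0→S0)
  step 7: S0  (read c: S0→S0)
  step 8: S0  (read c: S0→S0)

So i = 0, j = 1, giving x = w[0:0] = ε, y = w[0:1] = d, z = w[1:8] = dcddccc.
Check: |xy| = 1 ≤ 4 and |y| = 1 ≥ 1. Reading y takes A from S0 back to S0, so every xyⁱz is accepted.
With |Q| = 4, pigeonhole forces a state repeat no later than step 4; the substring read between the first and second visits to that state can be pumped.

d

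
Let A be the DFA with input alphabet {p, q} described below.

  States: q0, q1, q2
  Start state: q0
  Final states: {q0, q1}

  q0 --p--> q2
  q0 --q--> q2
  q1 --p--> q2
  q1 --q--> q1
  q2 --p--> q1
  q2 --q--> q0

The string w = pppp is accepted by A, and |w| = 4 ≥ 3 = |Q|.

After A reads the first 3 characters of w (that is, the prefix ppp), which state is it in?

Run of A on the first 3 characters of w = p p p:
  step 0: q0  (start)
  step 1: q2  (read p: q0→q2)
  step 2: q1  (read p: q2→q1)
  step 3: q2  (read p: q1→q2)

After reading 3 characters, A is in state q2.

q2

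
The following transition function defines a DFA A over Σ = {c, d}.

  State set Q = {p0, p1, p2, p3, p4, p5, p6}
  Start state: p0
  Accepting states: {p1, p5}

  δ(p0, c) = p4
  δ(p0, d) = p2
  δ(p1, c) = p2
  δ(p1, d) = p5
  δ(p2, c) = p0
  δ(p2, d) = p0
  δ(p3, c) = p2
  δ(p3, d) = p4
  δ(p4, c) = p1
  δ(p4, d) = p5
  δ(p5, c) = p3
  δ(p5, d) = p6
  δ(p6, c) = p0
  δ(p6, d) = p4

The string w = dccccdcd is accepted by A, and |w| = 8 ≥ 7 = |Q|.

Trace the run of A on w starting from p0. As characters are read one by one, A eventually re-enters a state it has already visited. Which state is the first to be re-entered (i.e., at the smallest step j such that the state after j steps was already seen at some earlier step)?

Run of A on w = d c c c c d c d:
  step 0: p0  (start)
  step 1: p2  (read d: p0→p2)
  step 2: p0  (read c: p2→p0)   ← first repeat (p0 seen earlier)
  step 3: p4  (read c: p0→p4)
  step 4: p1  (read c: p4→p1)
  step 5: p2  (read c: p1→p2)
  step 6: p0  (read d: p2→p0)
  step 7: p4  (read c: p0→p4)
  step 8: p5  (read d: p4→p5)

The earliest repeat is at step j = 2: A is in p0, which it already visited at step i = 0.
Pumping length from the standard proof: p = 7 (the number of states). The repeated state found above gives |xy| = j ≤ 7 and |y| = j − i ≥ 1.

p0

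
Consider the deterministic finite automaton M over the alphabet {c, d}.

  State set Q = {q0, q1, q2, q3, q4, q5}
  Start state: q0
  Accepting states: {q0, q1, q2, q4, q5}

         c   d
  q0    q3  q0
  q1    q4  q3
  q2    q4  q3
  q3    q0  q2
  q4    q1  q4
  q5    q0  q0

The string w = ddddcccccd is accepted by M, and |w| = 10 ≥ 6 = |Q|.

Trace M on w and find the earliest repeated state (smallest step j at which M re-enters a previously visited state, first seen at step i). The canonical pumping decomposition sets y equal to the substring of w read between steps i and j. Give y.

Run of M on w = d d d d c c c c c d:
  step 0: q0  (start)
  step 1: q0  (read d: q0→q0)   ← first repeat (q0 seen earlier)
  step 2: q0  (read d: q0→q0)
  step 3: q0  (read d: q0→q0)
  step 4: q0  (read d: q0→q0)
  step 5: q3  (read c: q0→q3)
  step 6: q0  (read c: q3→q0)
  step 7: q3  (read c: q0→q3)
  step 8: q0  (read c: q3→q0)
  step 9: q3  (read c: q0→q3)
  step 10: q2  (read d: q3→q2)

So i = 0, j = 1, giving x = w[0:0] = ε, y = w[0:1] = d, z = w[1:10] = dddcccccd.
Check: |xy| = 1 ≤ 6 and |y| = 1 ≥ 1. Reading y takes M from q0 back to q0, so every xyⁱz is accepted.
Since M has 6 states, any run of length ≥ 6 visits 6+1 states, so by pigeonhole some state repeats within the first 6 steps — that repeat gives the pumpable loop.

d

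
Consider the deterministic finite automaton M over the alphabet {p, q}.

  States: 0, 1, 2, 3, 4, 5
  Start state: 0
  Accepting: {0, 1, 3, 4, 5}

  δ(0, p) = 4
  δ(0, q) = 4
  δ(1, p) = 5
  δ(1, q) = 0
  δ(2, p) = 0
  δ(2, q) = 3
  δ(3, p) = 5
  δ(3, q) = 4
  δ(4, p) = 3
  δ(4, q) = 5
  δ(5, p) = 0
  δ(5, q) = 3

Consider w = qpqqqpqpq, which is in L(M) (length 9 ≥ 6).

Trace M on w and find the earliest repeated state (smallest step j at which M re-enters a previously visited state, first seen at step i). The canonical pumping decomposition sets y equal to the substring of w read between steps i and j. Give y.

State sequence: 0 -q-> 4 -p-> 3 -q-> 4 -q-> 5 -q-> 3 -p-> 5 -q-> 3 -p-> 5 -q-> 3
First repeat at step 3: 4 was already visited.

So i = 1, j = 3, giving x = w[0:1] = q, y = w[1:3] = pq, z = w[3:9] = qqpqpq.
Check: |xy| = 3 ≤ 6 and |y| = 2 ≥ 1. Reading y takes M from 4 back to 4, so every xyⁱz is accepted.
Since M has 6 states, any run of length ≥ 6 visits 6+1 states, so by pigeonhole some state repeats within the first 6 steps — that repeat gives the pumpable loop.

pq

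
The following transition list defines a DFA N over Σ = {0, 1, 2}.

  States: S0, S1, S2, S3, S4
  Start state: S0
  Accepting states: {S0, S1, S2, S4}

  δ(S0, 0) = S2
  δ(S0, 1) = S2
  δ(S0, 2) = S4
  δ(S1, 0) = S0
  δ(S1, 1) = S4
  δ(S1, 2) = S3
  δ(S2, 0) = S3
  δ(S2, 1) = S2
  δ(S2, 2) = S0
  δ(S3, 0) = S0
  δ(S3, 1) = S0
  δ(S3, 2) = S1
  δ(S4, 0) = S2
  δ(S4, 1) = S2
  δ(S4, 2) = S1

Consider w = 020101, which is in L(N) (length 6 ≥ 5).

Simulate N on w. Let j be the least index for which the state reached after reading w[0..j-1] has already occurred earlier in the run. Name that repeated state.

State sequence: S0 -0-> S2 -2-> S0 -0-> S2 -1-> S2 -0-> S3 -1-> S0
First repeat at step 2: S0 was already visited.

The earliest repeat is at step j = 2: N is in S0, which it already visited at step i = 0.

S0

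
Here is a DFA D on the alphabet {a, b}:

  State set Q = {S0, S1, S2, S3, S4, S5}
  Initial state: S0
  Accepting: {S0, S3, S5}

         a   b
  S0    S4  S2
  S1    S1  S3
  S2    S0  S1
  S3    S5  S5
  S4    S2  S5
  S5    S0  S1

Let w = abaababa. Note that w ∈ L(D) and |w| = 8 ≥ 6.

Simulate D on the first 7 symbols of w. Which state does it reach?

State sequence: S0 -a-> S4 -b-> S5 -a-> S0 -a-> S4 -b-> S5 -a-> S0 -b-> S2

After reading 7 characters, D is in state S2.

S2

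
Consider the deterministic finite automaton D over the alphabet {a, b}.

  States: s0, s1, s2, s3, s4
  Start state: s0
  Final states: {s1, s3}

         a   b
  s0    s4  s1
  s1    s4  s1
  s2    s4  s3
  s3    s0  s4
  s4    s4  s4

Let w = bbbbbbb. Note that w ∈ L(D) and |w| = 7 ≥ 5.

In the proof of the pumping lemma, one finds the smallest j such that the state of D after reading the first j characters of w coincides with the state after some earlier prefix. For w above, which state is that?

Run of D on w = b b b b b b b:
  step 0: s0  (start)
  step 1: s1  (read b: s0→s1)
  step 2: s1  (read b: s1→s1)   ← first repeat (s1 seen earlier)
  step 3: s1  (read b: s1→s1)
  step 4: s1  (read b: s1→s1)
  step 5: s1  (read b: s1→s1)
  step 6: s1  (read b: s1→s1)
  step 7: s1  (read b: s1→s1)

The earliest repeat is at step j = 2: D is in s1, which it already visited at step i = 1.

s1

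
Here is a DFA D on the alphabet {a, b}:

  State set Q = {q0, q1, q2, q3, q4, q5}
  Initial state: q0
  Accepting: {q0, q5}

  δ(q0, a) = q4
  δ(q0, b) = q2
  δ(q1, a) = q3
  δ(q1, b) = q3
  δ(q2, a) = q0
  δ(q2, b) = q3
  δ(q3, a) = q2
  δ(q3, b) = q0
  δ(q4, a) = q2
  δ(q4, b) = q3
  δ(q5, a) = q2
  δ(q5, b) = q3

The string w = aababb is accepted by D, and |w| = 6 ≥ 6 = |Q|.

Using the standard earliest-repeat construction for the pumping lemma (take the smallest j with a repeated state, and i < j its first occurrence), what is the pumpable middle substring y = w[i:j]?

ba

State sequence: q0 -a-> q4 -a-> q2 -b-> q3 -a-> q2 -b-> q3 -b-> q0
First repeat at step 4: q2 was already visited.

So i = 2, j = 4, giving x = w[0:2] = aa, y = w[2:4] = ba, z = w[4:6] = bb.
Check: |xy| = 4 ≤ 6 and |y| = 2 ≥ 1. Reading y takes D from q2 back to q2, so every xyⁱz is accepted.
Since D has 6 states, any run of length ≥ 6 visits 6+1 states, so by pigeonhole some state repeats within the first 6 steps — that repeat gives the pumpable loop.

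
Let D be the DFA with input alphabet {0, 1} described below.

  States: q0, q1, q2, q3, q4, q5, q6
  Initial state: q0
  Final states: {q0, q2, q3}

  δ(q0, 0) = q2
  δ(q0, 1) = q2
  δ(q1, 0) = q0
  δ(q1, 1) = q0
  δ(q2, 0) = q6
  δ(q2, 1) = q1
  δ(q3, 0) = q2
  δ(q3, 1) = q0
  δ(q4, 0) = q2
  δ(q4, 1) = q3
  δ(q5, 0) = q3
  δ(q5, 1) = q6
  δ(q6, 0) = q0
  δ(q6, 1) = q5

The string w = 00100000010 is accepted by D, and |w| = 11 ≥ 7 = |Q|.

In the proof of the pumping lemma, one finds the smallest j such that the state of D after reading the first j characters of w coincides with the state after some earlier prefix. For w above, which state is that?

Run of D on w = 0 0 1 0 0 0 0 0 0 1 0:
  step 0: q0  (start)
  step 1: q2  (read 0: q0→q2)
  step 2: q6  (read 0: q2→q6)
  step 3: q5  (read 1: q6→q5)
  step 4: q3  (read 0: q5→q3)
  step 5: q2  (read 0: q3→q2)   ← first repeat (q2 seen earlier)
  step 6: q6  (read 0: q2→q6)
  step 7: q0  (read 0: q6→q0)
  step 8: q2  (read 0: q0→q2)
  step 9: q6  (read 0: q2→q6)
  step 10: q5  (read 1: q6→q5)
  step 11: q3  (read 0: q5→q3)

The earliest repeat is at step j = 5: D is in q2, which it already visited at step i = 1.
Since D has 7 states, any run of length ≥ 7 visits 7+1 states, so by pigeonhole some state repeats within the first 7 steps — that repeat gives the pumpable loop.

q2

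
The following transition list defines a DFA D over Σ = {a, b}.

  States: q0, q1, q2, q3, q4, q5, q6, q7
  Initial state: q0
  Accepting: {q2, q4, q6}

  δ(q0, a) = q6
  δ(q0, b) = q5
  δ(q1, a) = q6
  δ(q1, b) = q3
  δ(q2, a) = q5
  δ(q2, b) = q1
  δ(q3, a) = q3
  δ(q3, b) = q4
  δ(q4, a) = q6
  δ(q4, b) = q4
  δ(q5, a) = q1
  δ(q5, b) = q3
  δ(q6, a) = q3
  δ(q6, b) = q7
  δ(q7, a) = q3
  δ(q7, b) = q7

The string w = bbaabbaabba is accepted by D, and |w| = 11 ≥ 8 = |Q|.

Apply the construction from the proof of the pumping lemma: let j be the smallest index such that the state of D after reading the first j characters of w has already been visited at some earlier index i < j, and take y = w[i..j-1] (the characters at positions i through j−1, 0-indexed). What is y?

Run of D on w = b b a a b b a a b b a:
  step 0: q0  (start)
  step 1: q5  (read b: q0→q5)
  step 2: q3  (read b: q5→q3)
  step 3: q3  (read a: q3→q3)   ← first repeat (q3 seen earlier)
  step 4: q3  (read a: q3→q3)
  step 5: q4  (read b: q3→q4)
  step 6: q4  (read b: q4→q4)
  step 7: q6  (read a: q4→q6)
  step 8: q3  (read a: q6→q3)
  step 9: q4  (read b: q3→q4)
  step 10: q4  (read b: q4→q4)
  step 11: q6  (read a: q4→q6)

So i = 2, j = 3, giving x = w[0:2] = bb, y = w[2:3] = a, z = w[3:11] = abbaabba.
Check: |xy| = 3 ≤ 8 and |y| = 1 ≥ 1. Reading y takes D from q3 back to q3, so every xyⁱz is accepted.

a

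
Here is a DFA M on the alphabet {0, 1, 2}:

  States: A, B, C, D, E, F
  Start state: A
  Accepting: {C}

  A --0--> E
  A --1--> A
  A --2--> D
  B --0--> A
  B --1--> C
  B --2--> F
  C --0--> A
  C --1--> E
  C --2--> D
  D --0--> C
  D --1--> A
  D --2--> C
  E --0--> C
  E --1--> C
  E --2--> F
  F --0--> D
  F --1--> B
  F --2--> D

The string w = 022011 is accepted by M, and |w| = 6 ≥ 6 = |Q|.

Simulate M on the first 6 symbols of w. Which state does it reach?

C

Run of M on the first 6 characters of w = 0 2 2 0 1 1:
  step 0: A  (start)
  step 1: E  (read 0: A→E)
  step 2: F  (read 2: E→F)
  step 3: D  (read 2: F→D)
  step 4: C  (read 0: D→C)
  step 5: E  (read 1: C→E)
  step 6: C  (read 1: E→C)

After reading 6 characters, M is in state C.
(This kind of state-tracing is the core of the pumping-lemma construction: with 6 states, pigeonhole forces a repeat within the first 6 steps.)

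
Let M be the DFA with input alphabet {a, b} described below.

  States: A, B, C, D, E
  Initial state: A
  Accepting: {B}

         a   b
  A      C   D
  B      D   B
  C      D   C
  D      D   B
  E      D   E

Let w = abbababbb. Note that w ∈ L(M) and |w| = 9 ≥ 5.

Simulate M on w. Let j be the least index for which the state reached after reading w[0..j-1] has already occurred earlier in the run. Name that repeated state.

C

Run of M on w = a b b a b a b b b:
  step 0: A  (start)
  step 1: C  (read a: A→C)
  step 2: C  (read b: C→C)   ← first repeat (C seen earlier)
  step 3: C  (read b: C→C)
  step 4: D  (read a: C→D)
  step 5: B  (read b: D→B)
  step 6: D  (read a: B→D)
  step 7: B  (read b: D→B)
  step 8: B  (read b: B→B)
  step 9: B  (read b: B→B)

The earliest repeat is at step j = 2: M is in C, which it already visited at step i = 1.
Since M has 5 states, any run of length ≥ 5 visits 5+1 states, so by pigeonhole some state repeats within the first 5 steps — that repeat gives the pumpable loop.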